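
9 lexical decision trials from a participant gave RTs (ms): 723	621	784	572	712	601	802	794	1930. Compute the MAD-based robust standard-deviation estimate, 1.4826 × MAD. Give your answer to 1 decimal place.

Sorted: 572, 601, 621, 712, 723, 784, 794, 802, 1930 → median = 723
|x − 723| sorted: 0, 11, 61, 71, 79, 102, 122, 151, 1207 → MAD = 79
Robust SD ≈ 1.4826 × 79 = 117.125

117.1 ms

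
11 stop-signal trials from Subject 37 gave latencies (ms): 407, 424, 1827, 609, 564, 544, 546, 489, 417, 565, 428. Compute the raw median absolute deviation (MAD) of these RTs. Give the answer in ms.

65 ms

Sorted: 407, 417, 424, 428, 489, 544, 546, 564, 565, 609, 1827 → median = 544
|x − 544|: 137, 120, 1283, 65, 20, 0, 2, 55, 127, 21, 116
Sorted deviations: 0, 2, 20, 21, 55, 65, 116, 120, 127, 137, 1283 → MAD = 65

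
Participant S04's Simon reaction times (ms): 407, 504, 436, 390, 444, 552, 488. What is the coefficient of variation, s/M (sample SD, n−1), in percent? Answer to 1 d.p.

12.5%

n = 7, Σ = 3221, M = 460.1429
Σ(x−M)² = 19724.857; s = √(19724.857/6) = 57.3365
CV = 57.3365 / 460.1429 = 0.12461 = 12.461%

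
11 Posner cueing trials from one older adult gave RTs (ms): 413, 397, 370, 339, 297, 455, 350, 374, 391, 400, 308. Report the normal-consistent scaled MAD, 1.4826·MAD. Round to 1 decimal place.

Sorted: 297, 308, 339, 350, 370, 374, 391, 397, 400, 413, 455 → median = 374
|x − 374| sorted: 0, 4, 17, 23, 24, 26, 35, 39, 66, 77, 81 → MAD = 26
Robust SD ≈ 1.4826 × 26 = 38.548

38.5 ms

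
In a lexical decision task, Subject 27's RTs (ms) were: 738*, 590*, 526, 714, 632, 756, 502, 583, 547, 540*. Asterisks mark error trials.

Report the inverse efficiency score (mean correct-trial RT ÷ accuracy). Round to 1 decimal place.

869.4 ms

Correct trials (n=7): 526, 714, 632, 756, 502, 583, 547
Mean correct RT = 4260/7 = 608.5714 ms
Proportion correct = 7/10
IES = 608.5714 / (7/10) = 869.388 ms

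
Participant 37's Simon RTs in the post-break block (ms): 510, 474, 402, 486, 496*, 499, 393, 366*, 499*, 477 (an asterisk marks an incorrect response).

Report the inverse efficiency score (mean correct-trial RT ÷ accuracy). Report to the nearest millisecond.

Correct trials (n=7): 510, 474, 402, 486, 499, 393, 477
Mean correct RT = 3241/7 = 463.0000 ms
Proportion correct = 7/10
IES = 463.0000 / (7/10) = 661.429 ms

661 ms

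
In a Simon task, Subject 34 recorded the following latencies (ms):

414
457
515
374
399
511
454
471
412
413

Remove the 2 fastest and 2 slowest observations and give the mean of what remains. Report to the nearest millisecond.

Sorted: 374, 399, 412, 413, 414, 454, 457, 471, 511, 515
Drop lowest 2 (374, 399) and highest 2 (511, 515)
Remaining (n=6): Σ = 2621, mean = 2621/6 = 436.833

437 ms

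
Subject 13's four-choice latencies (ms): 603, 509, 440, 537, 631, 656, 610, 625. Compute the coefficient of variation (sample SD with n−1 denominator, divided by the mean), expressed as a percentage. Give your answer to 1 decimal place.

n = 8, Σ = 4611, M = 576.3750
Σ(x−M)² = 38215.875; s = √(38215.875/7) = 73.8878
CV = 73.8878 / 576.3750 = 0.12819 = 12.819%

12.8%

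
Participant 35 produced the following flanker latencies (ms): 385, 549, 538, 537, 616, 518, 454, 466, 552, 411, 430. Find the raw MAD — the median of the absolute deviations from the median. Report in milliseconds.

Sorted: 385, 411, 430, 454, 466, 518, 537, 538, 549, 552, 616 → median = 518
|x − 518|: 133, 31, 20, 19, 98, 0, 64, 52, 34, 107, 88
Sorted deviations: 0, 19, 20, 31, 34, 52, 64, 88, 98, 107, 133 → MAD = 52

52 ms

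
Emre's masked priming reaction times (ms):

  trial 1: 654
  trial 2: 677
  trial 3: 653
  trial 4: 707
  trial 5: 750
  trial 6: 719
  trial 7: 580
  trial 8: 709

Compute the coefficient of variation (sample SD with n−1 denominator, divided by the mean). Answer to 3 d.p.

n = 8, Σ = 5449, M = 681.1250
Σ(x−M)² = 19394.875; s = √(19394.875/7) = 52.6374
CV = 52.6374 / 681.1250 = 0.07728

0.077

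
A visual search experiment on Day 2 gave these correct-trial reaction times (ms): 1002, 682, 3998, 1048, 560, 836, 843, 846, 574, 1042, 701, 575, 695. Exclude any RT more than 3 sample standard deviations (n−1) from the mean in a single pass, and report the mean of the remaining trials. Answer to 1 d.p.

n = 13, ΣRT = 13402, M = 1030.923
Σ(x−M)² = 9894156.92; s = √(9894156.92/12) = 908.027
Cutoffs: 1030.923 ± 3·908.027 → [-1693.2, 3755.0]
Outside: 3998 → excluded.
Retained (n=12): Σ = 9404, mean = 9404/12 = 783.667

783.7 ms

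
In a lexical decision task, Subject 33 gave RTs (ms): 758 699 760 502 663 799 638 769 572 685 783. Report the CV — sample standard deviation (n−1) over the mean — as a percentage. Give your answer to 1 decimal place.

13.6%

n = 11, Σ = 7628, M = 693.4545
Σ(x−M)² = 88970.727; s = √(88970.727/10) = 94.3243
CV = 94.3243 / 693.4545 = 0.13602 = 13.602%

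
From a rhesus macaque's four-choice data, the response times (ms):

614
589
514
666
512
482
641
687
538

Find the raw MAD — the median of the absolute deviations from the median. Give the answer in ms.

Sorted: 482, 512, 514, 538, 589, 614, 641, 666, 687 → median = 589
|x − 589|: 25, 0, 75, 77, 77, 107, 52, 98, 51
Sorted deviations: 0, 25, 51, 52, 75, 77, 77, 98, 107 → MAD = 75

75 ms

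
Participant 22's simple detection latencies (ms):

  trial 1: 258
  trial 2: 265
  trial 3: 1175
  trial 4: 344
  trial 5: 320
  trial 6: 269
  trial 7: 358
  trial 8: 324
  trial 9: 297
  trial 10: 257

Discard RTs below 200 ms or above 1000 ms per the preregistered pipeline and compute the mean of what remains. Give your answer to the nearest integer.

299 ms

Excluded: 1175
Retained (n=9): Σ = 2692
Mean = 2692/9 = 299.1111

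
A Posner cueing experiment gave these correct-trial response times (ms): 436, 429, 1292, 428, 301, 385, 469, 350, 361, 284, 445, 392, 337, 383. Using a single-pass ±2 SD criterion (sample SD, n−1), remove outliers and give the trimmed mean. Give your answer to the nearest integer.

385 ms

n = 14, ΣRT = 6292, M = 449.429
Σ(x−M)² = 802991.43; s = √(802991.43/13) = 248.533
Cutoffs: 449.429 ± 2·248.533 → [-47.6, 946.5]
Outside: 1292 → excluded.
Retained (n=13): Σ = 5000, mean = 5000/13 = 384.615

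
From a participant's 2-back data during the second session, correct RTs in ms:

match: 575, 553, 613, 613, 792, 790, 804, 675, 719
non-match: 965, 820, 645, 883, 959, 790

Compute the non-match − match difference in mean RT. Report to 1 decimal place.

162.1 ms

M(match) = 6134/9 = 681.556
M(non-match) = 5062/6 = 843.667
Difference = 843.667 − 681.556 = 162.111 ms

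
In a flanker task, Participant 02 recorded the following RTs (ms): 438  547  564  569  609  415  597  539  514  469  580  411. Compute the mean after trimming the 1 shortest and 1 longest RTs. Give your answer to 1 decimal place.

523.2 ms

Sorted: 411, 415, 438, 469, 514, 539, 547, 564, 569, 580, 597, 609
Drop lowest 1 (411) and highest 1 (609)
Remaining (n=10): Σ = 5232, mean = 5232/10 = 523.200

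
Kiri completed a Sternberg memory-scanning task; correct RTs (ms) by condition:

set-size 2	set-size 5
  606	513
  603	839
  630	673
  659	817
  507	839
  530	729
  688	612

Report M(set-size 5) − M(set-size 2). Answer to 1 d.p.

114.1 ms

M(set-size 2) = 4223/7 = 603.286
M(set-size 5) = 5022/7 = 717.429
Difference = 717.429 − 603.286 = 114.143 ms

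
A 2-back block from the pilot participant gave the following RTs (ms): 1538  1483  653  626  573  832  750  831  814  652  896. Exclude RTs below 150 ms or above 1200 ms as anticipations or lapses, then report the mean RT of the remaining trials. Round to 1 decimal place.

Excluded: 1483, 1538
Retained (n=9): Σ = 6627
Mean = 6627/9 = 736.3333

736.3 ms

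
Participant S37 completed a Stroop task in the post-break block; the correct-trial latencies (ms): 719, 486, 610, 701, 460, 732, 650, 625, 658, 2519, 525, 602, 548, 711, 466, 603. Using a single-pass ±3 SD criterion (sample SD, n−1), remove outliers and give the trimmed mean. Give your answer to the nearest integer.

n = 16, ΣRT = 11615, M = 725.938
Σ(x−M)² = 3548386.94; s = √(3548386.94/15) = 486.373
Cutoffs: 725.938 ± 3·486.373 → [-733.2, 2185.1]
Outside: 2519 → excluded.
Retained (n=15): Σ = 9096, mean = 9096/15 = 606.400

606 ms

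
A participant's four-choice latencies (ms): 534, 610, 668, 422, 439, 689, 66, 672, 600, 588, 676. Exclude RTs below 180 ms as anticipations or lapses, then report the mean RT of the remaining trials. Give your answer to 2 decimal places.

Excluded: 66
Retained (n=10): Σ = 5898
Mean = 5898/10 = 589.8000

589.80 ms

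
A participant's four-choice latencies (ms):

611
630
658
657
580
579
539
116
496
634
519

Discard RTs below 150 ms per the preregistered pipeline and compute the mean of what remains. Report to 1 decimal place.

590.3 ms

Excluded: 116
Retained (n=10): Σ = 5903
Mean = 5903/10 = 590.3000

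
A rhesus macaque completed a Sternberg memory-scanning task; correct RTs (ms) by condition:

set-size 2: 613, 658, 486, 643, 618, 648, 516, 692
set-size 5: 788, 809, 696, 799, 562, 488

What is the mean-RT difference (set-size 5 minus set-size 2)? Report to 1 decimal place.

M(set-size 2) = 4874/8 = 609.250
M(set-size 5) = 4142/6 = 690.333
Difference = 690.333 − 609.250 = 81.083 ms

81.1 ms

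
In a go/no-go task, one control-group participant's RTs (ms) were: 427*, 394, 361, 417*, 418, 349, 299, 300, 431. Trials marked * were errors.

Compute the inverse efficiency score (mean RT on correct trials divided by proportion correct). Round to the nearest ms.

Correct trials (n=7): 394, 361, 418, 349, 299, 300, 431
Mean correct RT = 2552/7 = 364.5714 ms
Proportion correct = 7/9
IES = 364.5714 / (7/9) = 468.735 ms

469 ms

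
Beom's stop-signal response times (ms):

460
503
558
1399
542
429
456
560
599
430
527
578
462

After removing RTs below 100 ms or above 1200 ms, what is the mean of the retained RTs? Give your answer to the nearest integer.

Excluded: 1399
Retained (n=12): Σ = 6104
Mean = 6104/12 = 508.6667

509 ms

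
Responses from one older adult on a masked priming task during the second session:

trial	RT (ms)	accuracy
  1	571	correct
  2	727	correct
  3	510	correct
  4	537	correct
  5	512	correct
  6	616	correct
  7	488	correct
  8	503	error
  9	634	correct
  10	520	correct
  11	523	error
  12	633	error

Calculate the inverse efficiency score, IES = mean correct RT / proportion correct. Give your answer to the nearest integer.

Correct trials (n=9): 571, 727, 510, 537, 512, 616, 488, 634, 520
Mean correct RT = 5115/9 = 568.3333 ms
Proportion correct = 9/12
IES = 568.3333 / (9/12) = 757.778 ms

758 ms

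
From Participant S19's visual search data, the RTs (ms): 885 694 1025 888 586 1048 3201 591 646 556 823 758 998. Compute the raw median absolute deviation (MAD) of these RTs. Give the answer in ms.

Sorted: 556, 586, 591, 646, 694, 758, 823, 885, 888, 998, 1025, 1048, 3201 → median = 823
|x − 823|: 62, 129, 202, 65, 237, 225, 2378, 232, 177, 267, 0, 65, 175
Sorted deviations: 0, 62, 65, 65, 129, 175, 177, 202, 225, 232, 237, 267, 2378 → MAD = 177

177 ms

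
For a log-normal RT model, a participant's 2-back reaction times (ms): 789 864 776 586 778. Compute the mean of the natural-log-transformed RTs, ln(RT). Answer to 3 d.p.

6.623

ln(RT): 6.6708, 6.7616, 6.6542, 6.3733, 6.6567
Σ ln(RT) = 33.1165
Mean = 33.1165/5 = 6.62331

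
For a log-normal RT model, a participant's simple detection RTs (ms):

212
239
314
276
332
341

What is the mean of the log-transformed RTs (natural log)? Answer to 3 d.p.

ln(RT): 5.3566, 5.4765, 5.7494, 5.6204, 5.8051, 5.8319
Σ ln(RT) = 33.8399
Mean = 33.8399/6 = 5.63998

5.640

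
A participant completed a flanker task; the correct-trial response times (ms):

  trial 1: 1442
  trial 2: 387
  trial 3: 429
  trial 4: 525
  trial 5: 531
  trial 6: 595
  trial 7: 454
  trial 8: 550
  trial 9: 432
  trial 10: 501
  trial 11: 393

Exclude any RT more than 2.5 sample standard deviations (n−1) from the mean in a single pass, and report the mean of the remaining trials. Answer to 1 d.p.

479.7 ms

n = 11, ΣRT = 6239, M = 567.182
Σ(x−M)² = 886827.64; s = √(886827.64/10) = 297.797
Cutoffs: 567.182 ± 2.5·297.797 → [-177.3, 1311.7]
Outside: 1442 → excluded.
Retained (n=10): Σ = 4797, mean = 4797/10 = 479.700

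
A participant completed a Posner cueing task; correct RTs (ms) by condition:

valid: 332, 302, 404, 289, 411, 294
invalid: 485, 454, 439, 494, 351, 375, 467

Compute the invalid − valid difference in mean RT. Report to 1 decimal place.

99.2 ms

M(valid) = 2032/6 = 338.667
M(invalid) = 3065/7 = 437.857
Difference = 437.857 − 338.667 = 99.190 ms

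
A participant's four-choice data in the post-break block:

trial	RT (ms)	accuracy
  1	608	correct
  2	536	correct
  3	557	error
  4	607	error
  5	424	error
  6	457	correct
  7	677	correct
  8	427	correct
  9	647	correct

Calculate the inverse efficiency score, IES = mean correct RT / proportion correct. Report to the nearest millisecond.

Correct trials (n=6): 608, 536, 457, 677, 427, 647
Mean correct RT = 3352/6 = 558.6667 ms
Proportion correct = 6/9
IES = 558.6667 / (6/9) = 838.000 ms

838 ms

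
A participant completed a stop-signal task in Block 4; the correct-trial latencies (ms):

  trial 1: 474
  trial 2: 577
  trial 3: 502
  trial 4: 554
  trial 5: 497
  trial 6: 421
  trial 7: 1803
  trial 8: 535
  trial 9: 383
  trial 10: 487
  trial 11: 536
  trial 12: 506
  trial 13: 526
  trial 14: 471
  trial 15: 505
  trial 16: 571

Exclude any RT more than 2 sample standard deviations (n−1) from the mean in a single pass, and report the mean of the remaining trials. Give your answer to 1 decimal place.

503.0 ms

n = 16, ΣRT = 9348, M = 584.250
Σ(x−M)² = 1623013.00; s = √(1623013.00/15) = 328.939
Cutoffs: 584.250 ± 2·328.939 → [-73.6, 1242.1]
Outside: 1803 → excluded.
Retained (n=15): Σ = 7545, mean = 7545/15 = 503.000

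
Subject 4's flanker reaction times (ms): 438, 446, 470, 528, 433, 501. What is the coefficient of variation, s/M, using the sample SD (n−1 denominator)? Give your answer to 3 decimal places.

n = 6, Σ = 2816, M = 469.3333
Σ(x−M)² = 7291.333; s = √(7291.333/5) = 38.1873
CV = 38.1873 / 469.3333 = 0.08136

0.081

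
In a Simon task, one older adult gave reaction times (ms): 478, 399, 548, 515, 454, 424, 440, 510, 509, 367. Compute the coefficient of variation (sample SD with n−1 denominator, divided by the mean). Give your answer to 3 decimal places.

n = 10, Σ = 4644, M = 464.4000
Σ(x−M)² = 29902.400; s = √(29902.400/9) = 57.6410
CV = 57.6410 / 464.4000 = 0.12412

0.124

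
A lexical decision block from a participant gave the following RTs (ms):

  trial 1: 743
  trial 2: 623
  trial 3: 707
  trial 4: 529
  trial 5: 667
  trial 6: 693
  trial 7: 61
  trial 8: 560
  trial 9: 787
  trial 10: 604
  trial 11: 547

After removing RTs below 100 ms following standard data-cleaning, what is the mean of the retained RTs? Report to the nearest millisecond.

646 ms

Excluded: 61
Retained (n=10): Σ = 6460
Mean = 6460/10 = 646.0000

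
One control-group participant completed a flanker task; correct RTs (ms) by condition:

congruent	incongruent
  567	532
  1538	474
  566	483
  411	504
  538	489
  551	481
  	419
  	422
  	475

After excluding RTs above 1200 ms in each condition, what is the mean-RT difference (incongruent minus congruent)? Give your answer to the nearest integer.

congruent: exclude 1538
M(congruent) = 2633/5 = 526.600
M(incongruent) = 4279/9 = 475.444
Difference = 475.444 − 526.600 = -51.156 ms

-51 ms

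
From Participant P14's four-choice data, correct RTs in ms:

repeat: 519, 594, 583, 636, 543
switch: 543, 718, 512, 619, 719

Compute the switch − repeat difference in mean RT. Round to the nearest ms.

47 ms

M(repeat) = 2875/5 = 575.000
M(switch) = 3111/5 = 622.200
Difference = 622.200 − 575.000 = 47.200 ms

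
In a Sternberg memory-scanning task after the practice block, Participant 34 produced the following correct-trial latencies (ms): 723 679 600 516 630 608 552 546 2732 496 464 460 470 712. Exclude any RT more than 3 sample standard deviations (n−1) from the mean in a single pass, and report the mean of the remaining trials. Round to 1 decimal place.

573.5 ms

n = 14, ΣRT = 10188, M = 727.714
Σ(x−M)² = 4430036.86; s = √(4430036.86/13) = 583.757
Cutoffs: 727.714 ± 3·583.757 → [-1023.6, 2479.0]
Outside: 2732 → excluded.
Retained (n=13): Σ = 7456, mean = 7456/13 = 573.538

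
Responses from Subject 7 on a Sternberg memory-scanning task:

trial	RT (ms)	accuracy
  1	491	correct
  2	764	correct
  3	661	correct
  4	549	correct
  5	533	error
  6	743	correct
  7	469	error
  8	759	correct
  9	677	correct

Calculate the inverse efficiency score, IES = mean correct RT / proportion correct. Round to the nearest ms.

853 ms

Correct trials (n=7): 491, 764, 661, 549, 743, 759, 677
Mean correct RT = 4644/7 = 663.4286 ms
Proportion correct = 7/9
IES = 663.4286 / (7/9) = 852.980 ms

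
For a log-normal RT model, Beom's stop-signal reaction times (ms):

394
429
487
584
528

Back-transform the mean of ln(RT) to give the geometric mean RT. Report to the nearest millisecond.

ln(RT): 5.9764, 6.0615, 6.1883, 6.3699, 6.2691
Mean ln(RT) = 30.8651/5 = 6.17301
Geometric mean = exp(6.17301) = 479.63 ms

480 ms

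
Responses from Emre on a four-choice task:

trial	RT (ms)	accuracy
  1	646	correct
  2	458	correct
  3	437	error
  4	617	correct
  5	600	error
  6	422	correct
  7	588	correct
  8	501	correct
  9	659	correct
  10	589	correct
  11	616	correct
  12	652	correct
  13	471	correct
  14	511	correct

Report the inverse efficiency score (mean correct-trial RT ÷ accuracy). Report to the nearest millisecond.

Correct trials (n=12): 646, 458, 617, 422, 588, 501, 659, 589, 616, 652, 471, 511
Mean correct RT = 6730/12 = 560.8333 ms
Proportion correct = 12/14
IES = 560.8333 / (12/14) = 654.306 ms

654 ms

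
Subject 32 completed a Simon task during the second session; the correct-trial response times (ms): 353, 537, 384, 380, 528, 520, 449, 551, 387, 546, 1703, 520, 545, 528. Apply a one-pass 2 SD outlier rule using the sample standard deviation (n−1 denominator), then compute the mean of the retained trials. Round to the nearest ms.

479 ms

n = 14, ΣRT = 7931, M = 566.500
Σ(x−M)² = 1460611.50; s = √(1460611.50/13) = 335.194
Cutoffs: 566.500 ± 2·335.194 → [-103.9, 1236.9]
Outside: 1703 → excluded.
Retained (n=13): Σ = 6228, mean = 6228/13 = 479.077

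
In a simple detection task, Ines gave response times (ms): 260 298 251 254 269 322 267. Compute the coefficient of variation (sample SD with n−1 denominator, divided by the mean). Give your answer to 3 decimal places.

0.095

n = 7, Σ = 1921, M = 274.4286
Σ(x−M)² = 4077.714; s = √(4077.714/6) = 26.0695
CV = 26.0695 / 274.4286 = 0.09500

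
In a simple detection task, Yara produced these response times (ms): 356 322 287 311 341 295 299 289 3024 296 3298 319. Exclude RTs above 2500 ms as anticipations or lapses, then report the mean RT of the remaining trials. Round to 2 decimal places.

Excluded: 3024, 3298
Retained (n=10): Σ = 3115
Mean = 3115/10 = 311.5000

311.50 ms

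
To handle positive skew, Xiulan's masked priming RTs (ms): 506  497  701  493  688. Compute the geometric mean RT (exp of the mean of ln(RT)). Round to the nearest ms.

569 ms

ln(RT): 6.2265, 6.2086, 6.5525, 6.2005, 6.5338
Mean ln(RT) = 31.7219/5 = 6.34439
Geometric mean = exp(6.34439) = 569.29 ms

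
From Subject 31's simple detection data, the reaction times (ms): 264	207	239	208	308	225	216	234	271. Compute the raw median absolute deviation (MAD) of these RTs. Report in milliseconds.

26 ms

Sorted: 207, 208, 216, 225, 234, 239, 264, 271, 308 → median = 234
|x − 234|: 30, 27, 5, 26, 74, 9, 18, 0, 37
Sorted deviations: 0, 5, 9, 18, 26, 27, 30, 37, 74 → MAD = 26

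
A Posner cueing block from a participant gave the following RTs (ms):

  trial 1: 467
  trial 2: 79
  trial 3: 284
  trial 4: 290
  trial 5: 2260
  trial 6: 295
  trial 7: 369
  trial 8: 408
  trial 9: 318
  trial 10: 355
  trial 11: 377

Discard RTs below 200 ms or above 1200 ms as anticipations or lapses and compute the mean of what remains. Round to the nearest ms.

351 ms

Excluded: 79, 2260
Retained (n=9): Σ = 3163
Mean = 3163/9 = 351.4444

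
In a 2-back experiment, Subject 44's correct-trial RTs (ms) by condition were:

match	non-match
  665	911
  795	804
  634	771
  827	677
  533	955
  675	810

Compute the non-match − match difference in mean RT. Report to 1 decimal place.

133.2 ms

M(match) = 4129/6 = 688.167
M(non-match) = 4928/6 = 821.333
Difference = 821.333 − 688.167 = 133.167 ms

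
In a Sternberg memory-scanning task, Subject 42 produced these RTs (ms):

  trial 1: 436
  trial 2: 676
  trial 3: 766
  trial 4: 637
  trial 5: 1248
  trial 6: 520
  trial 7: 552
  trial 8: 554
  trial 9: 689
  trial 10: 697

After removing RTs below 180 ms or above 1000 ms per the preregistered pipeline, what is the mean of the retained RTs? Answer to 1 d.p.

Excluded: 1248
Retained (n=9): Σ = 5527
Mean = 5527/9 = 614.1111

614.1 ms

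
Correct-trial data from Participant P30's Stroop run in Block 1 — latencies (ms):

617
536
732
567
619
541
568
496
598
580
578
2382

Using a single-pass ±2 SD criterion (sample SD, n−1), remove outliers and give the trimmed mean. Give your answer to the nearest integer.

n = 12, ΣRT = 8814, M = 734.500
Σ(x−M)² = 2997909.00; s = √(2997909.00/11) = 522.051
Cutoffs: 734.500 ± 2·522.051 → [-309.6, 1778.6]
Outside: 2382 → excluded.
Retained (n=11): Σ = 6432, mean = 6432/11 = 584.727

585 ms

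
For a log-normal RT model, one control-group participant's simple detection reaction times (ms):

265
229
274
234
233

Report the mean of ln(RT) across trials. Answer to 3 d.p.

ln(RT): 5.5797, 5.4337, 5.6131, 5.4553, 5.4510
Σ ln(RT) = 27.5329
Mean = 27.5329/5 = 5.50659

5.507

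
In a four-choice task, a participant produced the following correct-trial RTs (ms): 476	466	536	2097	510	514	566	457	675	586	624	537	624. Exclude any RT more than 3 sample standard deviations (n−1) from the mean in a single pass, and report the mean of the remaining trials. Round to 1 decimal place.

n = 13, ΣRT = 8668, M = 666.769
Σ(x−M)² = 2268524.31; s = √(2268524.31/12) = 434.792
Cutoffs: 666.769 ± 3·434.792 → [-637.6, 1971.1]
Outside: 2097 → excluded.
Retained (n=12): Σ = 6571, mean = 6571/12 = 547.583

547.6 ms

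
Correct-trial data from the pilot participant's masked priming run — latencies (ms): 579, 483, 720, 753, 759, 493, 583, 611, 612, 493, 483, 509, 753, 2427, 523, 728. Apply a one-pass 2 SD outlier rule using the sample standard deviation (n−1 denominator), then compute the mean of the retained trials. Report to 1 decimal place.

n = 16, ΣRT = 11509, M = 719.312
Σ(x−M)² = 3278525.44; s = √(3278525.44/15) = 467.513
Cutoffs: 719.312 ± 2·467.513 → [-215.7, 1654.3]
Outside: 2427 → excluded.
Retained (n=15): Σ = 9082, mean = 9082/15 = 605.467

605.5 ms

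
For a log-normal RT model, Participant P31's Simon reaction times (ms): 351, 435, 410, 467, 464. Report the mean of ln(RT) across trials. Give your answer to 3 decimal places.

ln(RT): 5.8608, 6.0753, 6.0162, 6.1463, 6.1399
Σ ln(RT) = 30.2385
Mean = 30.2385/5 = 6.04770

6.048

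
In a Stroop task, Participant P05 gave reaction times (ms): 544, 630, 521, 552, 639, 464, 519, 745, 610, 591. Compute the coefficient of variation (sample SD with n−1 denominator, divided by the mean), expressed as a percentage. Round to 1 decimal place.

n = 10, Σ = 5815, M = 581.5000
Σ(x−M)² = 56942.500; s = √(56942.500/9) = 79.5421
CV = 79.5421 / 581.5000 = 0.13679 = 13.679%

13.7%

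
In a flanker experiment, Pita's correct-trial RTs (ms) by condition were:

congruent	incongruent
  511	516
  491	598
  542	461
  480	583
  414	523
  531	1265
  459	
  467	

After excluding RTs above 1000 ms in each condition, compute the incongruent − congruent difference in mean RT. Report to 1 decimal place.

incongruent: exclude 1265
M(congruent) = 3895/8 = 486.875
M(incongruent) = 2681/5 = 536.200
Difference = 536.200 − 486.875 = 49.325 ms

49.3 ms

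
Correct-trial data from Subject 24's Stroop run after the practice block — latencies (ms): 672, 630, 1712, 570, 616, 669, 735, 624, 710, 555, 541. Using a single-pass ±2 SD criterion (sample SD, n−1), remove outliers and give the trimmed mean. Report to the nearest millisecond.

632 ms

n = 11, ΣRT = 8034, M = 730.364
Σ(x−M)² = 1098010.55; s = √(1098010.55/10) = 331.362
Cutoffs: 730.364 ± 2·331.362 → [67.6, 1393.1]
Outside: 1712 → excluded.
Retained (n=10): Σ = 6322, mean = 6322/10 = 632.200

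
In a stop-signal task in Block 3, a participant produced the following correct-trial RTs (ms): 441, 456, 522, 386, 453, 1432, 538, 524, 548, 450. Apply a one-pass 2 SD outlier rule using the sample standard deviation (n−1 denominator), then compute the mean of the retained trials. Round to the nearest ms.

480 ms

n = 10, ΣRT = 5750, M = 575.000
Σ(x−M)² = 840304.00; s = √(840304.00/9) = 305.560
Cutoffs: 575.000 ± 2·305.560 → [-36.1, 1186.1]
Outside: 1432 → excluded.
Retained (n=9): Σ = 4318, mean = 4318/9 = 479.778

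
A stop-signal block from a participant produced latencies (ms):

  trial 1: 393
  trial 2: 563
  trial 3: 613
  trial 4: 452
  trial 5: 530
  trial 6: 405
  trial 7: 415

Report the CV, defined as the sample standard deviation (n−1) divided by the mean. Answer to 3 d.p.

n = 7, Σ = 3371, M = 481.5714
Σ(x−M)² = 45263.714; s = √(45263.714/6) = 86.8559
CV = 86.8559 / 481.5714 = 0.18036

0.180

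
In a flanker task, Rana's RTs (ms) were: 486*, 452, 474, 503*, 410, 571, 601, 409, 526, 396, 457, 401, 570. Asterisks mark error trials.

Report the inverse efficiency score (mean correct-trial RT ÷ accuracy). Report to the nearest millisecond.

Correct trials (n=11): 452, 474, 410, 571, 601, 409, 526, 396, 457, 401, 570
Mean correct RT = 5267/11 = 478.8182 ms
Proportion correct = 11/13
IES = 478.8182 / (11/13) = 565.876 ms

566 ms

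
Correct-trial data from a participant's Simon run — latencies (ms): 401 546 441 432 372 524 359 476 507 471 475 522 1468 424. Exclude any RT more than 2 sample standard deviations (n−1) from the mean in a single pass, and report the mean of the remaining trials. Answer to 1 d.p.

n = 14, ΣRT = 7418, M = 529.857
Σ(x−M)² = 989757.71; s = √(989757.71/13) = 275.926
Cutoffs: 529.857 ± 2·275.926 → [-22.0, 1081.7]
Outside: 1468 → excluded.
Retained (n=13): Σ = 5950, mean = 5950/13 = 457.692

457.7 ms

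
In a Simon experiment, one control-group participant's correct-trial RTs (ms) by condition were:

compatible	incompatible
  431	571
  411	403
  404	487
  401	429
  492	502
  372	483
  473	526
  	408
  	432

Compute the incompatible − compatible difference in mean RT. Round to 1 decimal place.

44.9 ms

M(compatible) = 2984/7 = 426.286
M(incompatible) = 4241/9 = 471.222
Difference = 471.222 − 426.286 = 44.937 ms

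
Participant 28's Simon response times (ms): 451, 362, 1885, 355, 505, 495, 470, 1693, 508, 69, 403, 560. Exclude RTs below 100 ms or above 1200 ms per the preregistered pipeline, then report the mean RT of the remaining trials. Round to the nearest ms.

457 ms

Excluded: 69, 1693, 1885
Retained (n=9): Σ = 4109
Mean = 4109/9 = 456.5556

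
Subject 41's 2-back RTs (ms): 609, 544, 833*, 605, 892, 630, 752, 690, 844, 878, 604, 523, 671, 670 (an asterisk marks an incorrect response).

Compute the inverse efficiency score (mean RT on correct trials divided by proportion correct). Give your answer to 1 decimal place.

738.3 ms

Correct trials (n=13): 609, 544, 605, 892, 630, 752, 690, 844, 878, 604, 523, 671, 670
Mean correct RT = 8912/13 = 685.5385 ms
Proportion correct = 13/14
IES = 685.5385 / (13/14) = 738.272 ms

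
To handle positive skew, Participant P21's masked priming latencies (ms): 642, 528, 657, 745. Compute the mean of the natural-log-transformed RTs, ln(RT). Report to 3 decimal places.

6.459

ln(RT): 6.4646, 6.2691, 6.4877, 6.6134
Σ ln(RT) = 25.8348
Mean = 25.8348/4 = 6.45869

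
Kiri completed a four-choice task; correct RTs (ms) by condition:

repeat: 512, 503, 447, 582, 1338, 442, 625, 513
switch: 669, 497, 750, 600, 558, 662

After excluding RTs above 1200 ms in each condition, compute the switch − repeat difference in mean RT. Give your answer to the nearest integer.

105 ms

repeat: exclude 1338
M(repeat) = 3624/7 = 517.714
M(switch) = 3736/6 = 622.667
Difference = 622.667 − 517.714 = 104.952 ms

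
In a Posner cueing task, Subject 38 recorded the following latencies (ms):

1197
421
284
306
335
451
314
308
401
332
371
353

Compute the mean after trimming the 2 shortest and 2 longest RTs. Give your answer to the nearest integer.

Sorted: 284, 306, 308, 314, 332, 335, 353, 371, 401, 421, 451, 1197
Drop lowest 2 (284, 306) and highest 2 (451, 1197)
Remaining (n=8): Σ = 2835, mean = 2835/8 = 354.375

354 ms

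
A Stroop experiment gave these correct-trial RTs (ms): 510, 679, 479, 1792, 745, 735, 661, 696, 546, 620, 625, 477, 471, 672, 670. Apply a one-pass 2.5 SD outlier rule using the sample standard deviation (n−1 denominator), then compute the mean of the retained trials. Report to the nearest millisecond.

n = 15, ΣRT = 10378, M = 691.867
Σ(x−M)² = 1421235.73; s = √(1421235.73/14) = 318.617
Cutoffs: 691.867 ± 2.5·318.617 → [-104.7, 1488.4]
Outside: 1792 → excluded.
Retained (n=14): Σ = 8586, mean = 8586/14 = 613.286

613 ms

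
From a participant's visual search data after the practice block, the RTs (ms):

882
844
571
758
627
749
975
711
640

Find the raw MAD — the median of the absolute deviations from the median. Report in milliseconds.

109 ms

Sorted: 571, 627, 640, 711, 749, 758, 844, 882, 975 → median = 749
|x − 749|: 133, 95, 178, 9, 122, 0, 226, 38, 109
Sorted deviations: 0, 9, 38, 95, 109, 122, 133, 178, 226 → MAD = 109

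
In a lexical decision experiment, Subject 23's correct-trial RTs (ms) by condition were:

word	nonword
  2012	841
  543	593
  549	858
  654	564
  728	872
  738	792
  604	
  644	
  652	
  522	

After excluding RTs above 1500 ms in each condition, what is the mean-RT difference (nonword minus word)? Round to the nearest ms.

word: exclude 2012
M(word) = 5634/9 = 626.000
M(nonword) = 4520/6 = 753.333
Difference = 753.333 − 626.000 = 127.333 ms

127 ms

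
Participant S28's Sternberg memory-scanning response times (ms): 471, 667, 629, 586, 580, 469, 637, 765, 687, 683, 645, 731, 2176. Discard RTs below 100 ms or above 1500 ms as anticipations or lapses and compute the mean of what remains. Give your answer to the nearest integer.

Excluded: 2176
Retained (n=12): Σ = 7550
Mean = 7550/12 = 629.1667

629 ms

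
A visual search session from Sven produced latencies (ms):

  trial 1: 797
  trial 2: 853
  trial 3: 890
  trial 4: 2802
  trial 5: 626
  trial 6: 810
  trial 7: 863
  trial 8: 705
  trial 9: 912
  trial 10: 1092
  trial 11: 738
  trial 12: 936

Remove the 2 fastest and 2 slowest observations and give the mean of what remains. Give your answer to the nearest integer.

850 ms

Sorted: 626, 705, 738, 797, 810, 853, 863, 890, 912, 936, 1092, 2802
Drop lowest 2 (626, 705) and highest 2 (1092, 2802)
Remaining (n=8): Σ = 6799, mean = 6799/8 = 849.875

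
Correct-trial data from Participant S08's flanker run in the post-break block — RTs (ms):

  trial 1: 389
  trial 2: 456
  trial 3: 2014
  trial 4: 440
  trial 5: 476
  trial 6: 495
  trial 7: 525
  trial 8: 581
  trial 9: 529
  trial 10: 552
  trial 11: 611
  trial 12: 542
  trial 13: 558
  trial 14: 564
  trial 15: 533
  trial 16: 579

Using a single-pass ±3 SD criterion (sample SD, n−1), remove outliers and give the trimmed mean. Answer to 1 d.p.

n = 16, ΣRT = 9844, M = 615.250
Σ(x−M)² = 2137739.00; s = √(2137739.00/15) = 377.513
Cutoffs: 615.250 ± 3·377.513 → [-517.3, 1747.8]
Outside: 2014 → excluded.
Retained (n=15): Σ = 7830, mean = 7830/15 = 522.000

522.0 ms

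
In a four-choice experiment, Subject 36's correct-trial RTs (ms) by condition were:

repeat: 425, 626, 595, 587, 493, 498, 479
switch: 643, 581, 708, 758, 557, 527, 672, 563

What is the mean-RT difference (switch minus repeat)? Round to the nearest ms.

M(repeat) = 3703/7 = 529.000
M(switch) = 5009/8 = 626.125
Difference = 626.125 − 529.000 = 97.125 ms

97 ms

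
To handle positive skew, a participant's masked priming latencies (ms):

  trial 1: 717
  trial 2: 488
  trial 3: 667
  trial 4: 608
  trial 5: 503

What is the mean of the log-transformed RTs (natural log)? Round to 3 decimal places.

6.380

ln(RT): 6.5751, 6.1903, 6.5028, 6.4102, 6.2206
Σ ln(RT) = 31.8989
Mean = 31.8989/5 = 6.37979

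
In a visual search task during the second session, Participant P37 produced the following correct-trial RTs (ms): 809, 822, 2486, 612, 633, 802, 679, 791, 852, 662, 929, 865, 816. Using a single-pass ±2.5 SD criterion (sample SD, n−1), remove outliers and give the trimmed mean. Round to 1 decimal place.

772.7 ms

n = 13, ΣRT = 11758, M = 904.462
Σ(x−M)² = 2822131.23; s = √(2822131.23/12) = 484.951
Cutoffs: 904.462 ± 2.5·484.951 → [-307.9, 2116.8]
Outside: 2486 → excluded.
Retained (n=12): Σ = 9272, mean = 9272/12 = 772.667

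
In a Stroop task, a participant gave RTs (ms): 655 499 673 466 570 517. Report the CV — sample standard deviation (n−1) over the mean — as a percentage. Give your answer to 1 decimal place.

n = 6, Σ = 3380, M = 563.3333
Σ(x−M)² = 36233.333; s = √(36233.333/5) = 85.1274
CV = 85.1274 / 563.3333 = 0.15111 = 15.111%

15.1%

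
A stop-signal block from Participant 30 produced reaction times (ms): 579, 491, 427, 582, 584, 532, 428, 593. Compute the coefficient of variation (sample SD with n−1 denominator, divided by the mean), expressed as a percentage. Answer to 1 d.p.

n = 8, Σ = 4216, M = 527.0000
Σ(x−M)² = 34456.000; s = √(34456.000/7) = 70.1590
CV = 70.1590 / 527.0000 = 0.13313 = 13.313%

13.3%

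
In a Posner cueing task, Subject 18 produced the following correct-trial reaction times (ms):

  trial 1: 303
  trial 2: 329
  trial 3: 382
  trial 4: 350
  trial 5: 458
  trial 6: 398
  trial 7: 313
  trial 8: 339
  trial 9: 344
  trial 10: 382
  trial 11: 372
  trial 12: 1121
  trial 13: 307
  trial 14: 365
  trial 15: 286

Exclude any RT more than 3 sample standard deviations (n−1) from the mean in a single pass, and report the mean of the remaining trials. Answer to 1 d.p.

n = 15, ΣRT = 6049, M = 403.267
Σ(x−M)² = 578726.93; s = √(578726.93/14) = 203.317
Cutoffs: 403.267 ± 3·203.317 → [-206.7, 1013.2]
Outside: 1121 → excluded.
Retained (n=14): Σ = 4928, mean = 4928/14 = 352.000

352.0 ms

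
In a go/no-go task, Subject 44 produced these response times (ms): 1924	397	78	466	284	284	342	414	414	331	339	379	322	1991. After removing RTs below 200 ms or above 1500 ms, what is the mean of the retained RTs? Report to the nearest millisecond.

361 ms

Excluded: 78, 1924, 1991
Retained (n=11): Σ = 3972
Mean = 3972/11 = 361.0909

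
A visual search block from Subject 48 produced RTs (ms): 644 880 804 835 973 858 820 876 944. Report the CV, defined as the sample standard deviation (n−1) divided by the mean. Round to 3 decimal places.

0.111

n = 9, Σ = 7634, M = 848.2222
Σ(x−M)² = 71253.556; s = √(71253.556/8) = 94.3753
CV = 94.3753 / 848.2222 = 0.11126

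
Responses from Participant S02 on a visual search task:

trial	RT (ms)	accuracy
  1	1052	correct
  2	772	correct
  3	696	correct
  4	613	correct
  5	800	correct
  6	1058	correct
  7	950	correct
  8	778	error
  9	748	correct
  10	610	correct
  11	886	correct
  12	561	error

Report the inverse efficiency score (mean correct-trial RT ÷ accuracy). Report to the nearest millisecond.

982 ms

Correct trials (n=10): 1052, 772, 696, 613, 800, 1058, 950, 748, 610, 886
Mean correct RT = 8185/10 = 818.5000 ms
Proportion correct = 10/12
IES = 818.5000 / (10/12) = 982.200 ms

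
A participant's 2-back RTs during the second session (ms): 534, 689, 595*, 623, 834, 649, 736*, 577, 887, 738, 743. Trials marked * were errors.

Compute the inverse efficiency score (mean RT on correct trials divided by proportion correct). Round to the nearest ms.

Correct trials (n=9): 534, 689, 623, 834, 649, 577, 887, 738, 743
Mean correct RT = 6274/9 = 697.1111 ms
Proportion correct = 9/11
IES = 697.1111 / (9/11) = 852.025 ms

852 ms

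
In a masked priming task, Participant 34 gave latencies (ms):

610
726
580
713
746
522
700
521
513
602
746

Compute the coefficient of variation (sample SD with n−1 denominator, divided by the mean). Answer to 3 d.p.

n = 11, Σ = 6979, M = 634.4545
Σ(x−M)² = 88616.727; s = √(88616.727/10) = 94.1365
CV = 94.1365 / 634.4545 = 0.14837

0.148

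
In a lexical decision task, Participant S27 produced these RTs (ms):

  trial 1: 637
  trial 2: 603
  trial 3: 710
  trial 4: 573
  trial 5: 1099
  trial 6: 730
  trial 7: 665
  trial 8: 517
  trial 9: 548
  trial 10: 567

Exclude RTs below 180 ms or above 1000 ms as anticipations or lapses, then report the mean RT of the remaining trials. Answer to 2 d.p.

Excluded: 1099
Retained (n=9): Σ = 5550
Mean = 5550/9 = 616.6667

616.67 ms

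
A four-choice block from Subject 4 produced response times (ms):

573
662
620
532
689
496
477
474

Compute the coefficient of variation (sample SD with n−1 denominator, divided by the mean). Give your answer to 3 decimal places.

0.149

n = 8, Σ = 4523, M = 565.3750
Σ(x−M)² = 49747.875; s = √(49747.875/7) = 84.3021
CV = 84.3021 / 565.3750 = 0.14911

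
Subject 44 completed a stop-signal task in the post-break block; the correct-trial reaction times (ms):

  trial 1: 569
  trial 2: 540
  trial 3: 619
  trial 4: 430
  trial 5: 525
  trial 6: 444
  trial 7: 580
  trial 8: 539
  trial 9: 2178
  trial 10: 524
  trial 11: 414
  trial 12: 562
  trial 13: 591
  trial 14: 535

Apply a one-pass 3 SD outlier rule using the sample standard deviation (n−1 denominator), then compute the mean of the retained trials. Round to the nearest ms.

n = 14, ΣRT = 9050, M = 646.429
Σ(x−M)² = 2573931.43; s = √(2573931.43/13) = 444.966
Cutoffs: 646.429 ± 3·444.966 → [-688.5, 1981.3]
Outside: 2178 → excluded.
Retained (n=13): Σ = 6872, mean = 6872/13 = 528.615

529 ms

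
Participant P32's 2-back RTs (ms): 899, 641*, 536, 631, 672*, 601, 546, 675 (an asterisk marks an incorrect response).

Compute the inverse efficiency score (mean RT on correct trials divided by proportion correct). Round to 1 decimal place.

864.0 ms

Correct trials (n=6): 899, 536, 631, 601, 546, 675
Mean correct RT = 3888/6 = 648.0000 ms
Proportion correct = 6/8
IES = 648.0000 / (6/8) = 864.000 ms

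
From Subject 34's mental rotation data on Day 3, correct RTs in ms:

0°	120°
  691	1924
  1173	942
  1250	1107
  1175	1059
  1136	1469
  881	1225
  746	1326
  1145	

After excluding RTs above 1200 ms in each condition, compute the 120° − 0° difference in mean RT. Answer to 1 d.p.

43.6 ms

0°: exclude 1250
120°: exclude 1924, 1469, 1225, 1326
M(0°) = 6947/7 = 992.429
M(120°) = 3108/3 = 1036.000
Difference = 1036.000 − 992.429 = 43.571 ms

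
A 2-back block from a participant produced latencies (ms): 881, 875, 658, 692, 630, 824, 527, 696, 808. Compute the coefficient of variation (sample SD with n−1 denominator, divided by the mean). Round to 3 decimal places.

0.166

n = 9, Σ = 6591, M = 732.3333
Σ(x−M)² = 117690.000; s = √(117690.000/8) = 121.2899
CV = 121.2899 / 732.3333 = 0.16562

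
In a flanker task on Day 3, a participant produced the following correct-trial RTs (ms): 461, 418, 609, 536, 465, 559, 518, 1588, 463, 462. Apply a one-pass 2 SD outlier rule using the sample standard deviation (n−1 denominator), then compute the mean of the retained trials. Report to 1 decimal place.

n = 10, ΣRT = 6079, M = 607.900
Σ(x−M)² = 1096584.90; s = √(1096584.90/9) = 349.060
Cutoffs: 607.900 ± 2·349.060 → [-90.2, 1306.0]
Outside: 1588 → excluded.
Retained (n=9): Σ = 4491, mean = 4491/9 = 499.000

499.0 ms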